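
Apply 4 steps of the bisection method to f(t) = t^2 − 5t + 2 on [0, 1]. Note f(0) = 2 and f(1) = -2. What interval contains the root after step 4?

midpoint 0.5: f = -0.25 < 0 → [0, 0.5]
midpoint 0.25: f = 0.8125 > 0 → [0.25, 0.5]
midpoint 0.375: f = 0.265625 > 0 → [0.375, 0.5]
midpoint 0.4375: f = 0.0039 > 0 → [0.4375, 0.5]

[0.4375, 0.5]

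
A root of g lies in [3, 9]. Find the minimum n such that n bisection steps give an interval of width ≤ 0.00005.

Width after n steps is 6/2^n. Need 2^n ≥ 6/0.00005 = 120000.
2^16 = 65536 < 120000 ≤ 2^17 = 131072, so n = 17.

17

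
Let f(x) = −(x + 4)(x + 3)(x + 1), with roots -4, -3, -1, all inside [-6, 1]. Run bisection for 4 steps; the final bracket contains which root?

m = -2.5, f(m) = 1.125 (+); new bracket [-2.5, 1]
m = -0.75, f(m) = -1.828125 (−); new bracket [-2.5, -0.75]
m = -1.625, f(m) = 2.041016 (+); new bracket [-1.625, -0.75]
m = -1.1875, f(m) = 0.9558 (+); new bracket [-1.1875, -0.75]

-1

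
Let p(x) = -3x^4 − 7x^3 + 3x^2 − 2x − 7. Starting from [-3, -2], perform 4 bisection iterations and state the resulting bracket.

p(-2.5) = 8.9375 > 0, so the root lies in [-3, -2.5]
p(-2.75) = -4.808594 < 0, so the root lies in [-2.75, -2.5]
p(-2.625) = 3.094971 > 0, so the root lies in [-2.75, -2.625]
p(-2.6875) = -0.5811 < 0, so the root lies in [-2.6875, -2.625]

[-2.6875, -2.625]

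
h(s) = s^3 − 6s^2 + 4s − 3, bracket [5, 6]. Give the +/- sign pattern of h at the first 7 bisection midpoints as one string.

h(5.5) = 3.875 > 0, so the root lies in [5, 5.5]
h(5.25) = -2.671875 < 0, so the root lies in [5.25, 5.5]
h(5.375) = 0.443359 > 0, so the root lies in [5.25, 5.375]
h(5.3125) = -1.1531 < 0, so the root lies in [5.3125, 5.375]
h(5.34375) = -0.3647 < 0, so the root lies in [5.34375, 5.375]
h(5.359375) = 0.0369 > 0, so the root lies in [5.34375, 5.359375]
h(5.3515625) = -0.1645 < 0, so the root lies in [5.3515625, 5.359375]

+-+--+-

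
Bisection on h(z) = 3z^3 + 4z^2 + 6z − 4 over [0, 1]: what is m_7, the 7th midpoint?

z = 0.5 gives h = 0.375, positive; keep [0, 0.5]
z = 0.25 gives h = -2.203125, negative; keep [0.25, 0.5]
z = 0.375 gives h = -1.029297, negative; keep [0.375, 0.5]
z = 0.4375 gives h = -0.3582, negative; keep [0.4375, 0.5]
z = 0.46875 gives h = 0.0004, positive; keep [0.4375, 0.46875]
z = 0.453125 gives h = -0.1809, negative; keep [0.453125, 0.46875]
z = 0.4609375 gives h = -0.0907, negative; keep [0.4609375, 0.46875]

0.4609375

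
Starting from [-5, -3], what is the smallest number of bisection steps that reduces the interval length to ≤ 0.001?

11

Width after n steps is 2/2^n. Need 2^n ≥ 2/0.001 = 2000.
2^10 = 1024 < 2000 ≤ 2^11 = 2048, so n = 11.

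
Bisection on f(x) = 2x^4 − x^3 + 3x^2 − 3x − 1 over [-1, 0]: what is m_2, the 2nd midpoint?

-0.25

m = -0.5, f(m) = 1.5 (+); new bracket [-0.5, 0]
m = -0.25, f(m) = -0.039062 (−); new bracket [-0.5, -0.25]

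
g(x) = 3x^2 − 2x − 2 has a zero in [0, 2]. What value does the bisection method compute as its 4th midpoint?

midpoint 1: g = -1 < 0 → [1, 2]
midpoint 1.5: g = 1.75 > 0 → [1, 1.5]
midpoint 1.25: g = 0.1875 > 0 → [1, 1.25]
midpoint 1.125: g = -0.4531 < 0 → [1.125, 1.25]

1.125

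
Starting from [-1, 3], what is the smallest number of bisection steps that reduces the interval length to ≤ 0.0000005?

Width after n steps is 4/2^n. Need 2^n ≥ 4/0.0000005 = 8000000.
2^22 = 4194304 < 8000000 ≤ 2^23 = 8388608, so n = 23.

23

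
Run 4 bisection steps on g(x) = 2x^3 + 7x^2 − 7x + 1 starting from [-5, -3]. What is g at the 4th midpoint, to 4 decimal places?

m = -4, g(m) = 13 (+); new bracket [-5, -4]
m = -4.5, g(m) = -8 (−); new bracket [-4.5, -4]
m = -4.25, g(m) = 3.65625 (+); new bracket [-4.5, -4.25]
m = -4.375, g(m) = -1.8711 (−); new bracket [-4.375, -4.25]

-1.8711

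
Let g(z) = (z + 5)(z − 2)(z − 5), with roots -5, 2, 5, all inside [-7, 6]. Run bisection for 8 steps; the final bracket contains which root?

-5

m = -0.5, g(m) = 61.875 (+); new bracket [-7, -0.5]
m = -3.75, g(m) = 62.890625 (+); new bracket [-7, -3.75]
m = -5.375, g(m) = -28.693359 (−); new bracket [-5.375, -3.75]
m = -4.5625, g(m) = 27.4548 (+); new bracket [-5.375, -4.5625]
m = -4.96875, g(m) = 2.1709 (+); new bracket [-5.375, -4.96875]
m = -5.171875, g(m) = -12.5385 (−); new bracket [-5.171875, -4.96875]
m = -5.0703125, g(m) = -5.0063 (−); new bracket [-5.0703125, -4.96875]
m = -5.01953125, g(m) = -1.3737 (−); new bracket [-5.01953125, -4.96875]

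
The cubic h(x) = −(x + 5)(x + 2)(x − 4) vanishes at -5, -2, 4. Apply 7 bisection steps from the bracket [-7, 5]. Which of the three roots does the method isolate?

h(-1) = 20 > 0, so the root lies in [-1, 5]
h(2) = 56 > 0, so the root lies in [2, 5]
h(3.5) = 23.375 > 0, so the root lies in [3.5, 5]
h(4.25) = -14.4531 < 0, so the root lies in [3.5, 4.25]
h(3.875) = 6.5176 > 0, so the root lies in [3.875, 4.25]
h(4.0625) = -3.4338 < 0, so the root lies in [3.875, 4.0625]
h(3.96875) = 1.6729 > 0, so the root lies in [3.96875, 4.0625]

4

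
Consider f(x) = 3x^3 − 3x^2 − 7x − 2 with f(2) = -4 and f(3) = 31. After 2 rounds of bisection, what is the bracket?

midpoint 2.5: f = 8.625 > 0 → [2, 2.5]
midpoint 2.25: f = 1.234375 > 0 → [2, 2.25]

[2, 2.25]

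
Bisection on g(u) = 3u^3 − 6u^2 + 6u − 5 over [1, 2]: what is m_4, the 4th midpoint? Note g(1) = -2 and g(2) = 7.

1.4375

g(1.5) = 0.625 > 0, so the root lies in [1, 1.5]
g(1.25) = -1.015625 < 0, so the root lies in [1.25, 1.5]
g(1.375) = -0.294922 < 0, so the root lies in [1.375, 1.5]
g(1.4375) = 0.1379 > 0, so the root lies in [1.375, 1.4375]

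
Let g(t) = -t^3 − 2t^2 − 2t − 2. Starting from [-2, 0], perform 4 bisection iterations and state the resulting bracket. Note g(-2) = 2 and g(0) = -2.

g(-1) = -1 < 0, so the root lies in [-2, -1]
g(-1.5) = -0.125 < 0, so the root lies in [-2, -1.5]
g(-1.75) = 0.734375 > 0, so the root lies in [-1.75, -1.5]
g(-1.625) = 0.2598 > 0, so the root lies in [-1.625, -1.5]

[-1.625, -1.5]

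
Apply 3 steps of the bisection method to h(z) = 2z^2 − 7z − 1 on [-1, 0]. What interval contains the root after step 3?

h(-0.5) = 3 > 0, so the root lies in [-0.5, 0]
h(-0.25) = 0.875 > 0, so the root lies in [-0.25, 0]
h(-0.125) = -0.09375 < 0, so the root lies in [-0.25, -0.125]

[-0.25, -0.125]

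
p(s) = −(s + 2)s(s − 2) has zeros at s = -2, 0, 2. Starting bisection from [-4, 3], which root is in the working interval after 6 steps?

-2

m = -0.5, p(m) = -1.875 (−); new bracket [-4, -0.5]
m = -2.25, p(m) = 2.390625 (+); new bracket [-2.25, -0.5]
m = -1.375, p(m) = -2.900391 (−); new bracket [-2.25, -1.375]
m = -1.8125, p(m) = -1.2957 (−); new bracket [-2.25, -1.8125]
m = -2.03125, p(m) = 0.2559 (+); new bracket [-2.03125, -1.8125]
m = -1.921875, p(m) = -0.5889 (−); new bracket [-2.03125, -1.921875]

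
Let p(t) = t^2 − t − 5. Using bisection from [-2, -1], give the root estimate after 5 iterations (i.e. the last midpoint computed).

m = -1.5, p(m) = -1.25 (−); new bracket [-2, -1.5]
m = -1.75, p(m) = -0.1875 (−); new bracket [-2, -1.75]
m = -1.875, p(m) = 0.390625 (+); new bracket [-1.875, -1.75]
m = -1.8125, p(m) = 0.0977 (+); new bracket [-1.8125, -1.75]
m = -1.78125, p(m) = -0.0459 (−); new bracket [-1.8125, -1.78125]

-1.78125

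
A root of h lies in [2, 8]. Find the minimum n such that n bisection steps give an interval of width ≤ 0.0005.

Width after n steps is 6/2^n. Need 2^n ≥ 6/0.0005 = 12000.
2^13 = 8192 < 12000 ≤ 2^14 = 16384, so n = 14.

14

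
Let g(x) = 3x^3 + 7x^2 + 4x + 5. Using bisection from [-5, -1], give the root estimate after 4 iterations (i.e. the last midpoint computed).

x = -3 gives g = -25, negative; keep [-3, -1]
x = -2 gives g = 1, positive; keep [-3, -2]
x = -2.5 gives g = -8.125, negative; keep [-2.5, -2]
x = -2.25 gives g = -2.7344, negative; keep [-2.25, -2]

-2.25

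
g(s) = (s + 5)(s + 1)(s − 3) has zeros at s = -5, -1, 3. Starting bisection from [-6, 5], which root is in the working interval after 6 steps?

3

g(-0.5) = -7.875 < 0, so the root lies in [-0.5, 5]
g(2.25) = -17.671875 < 0, so the root lies in [2.25, 5]
g(3.625) = 24.931641 > 0, so the root lies in [2.25, 3.625]
g(2.9375) = -1.9534 < 0, so the root lies in [2.9375, 3.625]
g(3.28125) = 9.9715 > 0, so the root lies in [2.9375, 3.28125]
g(3.109375) = 3.6449 > 0, so the root lies in [2.9375, 3.109375]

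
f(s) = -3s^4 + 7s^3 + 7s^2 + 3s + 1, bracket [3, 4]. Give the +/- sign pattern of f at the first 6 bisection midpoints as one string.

--+-++

m = 3.5, f(m) = -52.8125 (−); new bracket [3, 3.5]
m = 3.25, f(m) = -9.714844 (−); new bracket [3, 3.25]
m = 3.125, f(m) = 6.255127 (+); new bracket [3.125, 3.25]
m = 3.1875, f(m) = -1.3042 (−); new bracket [3.125, 3.1875]
m = 3.15625, f(m) = 2.579 (+); new bracket [3.15625, 3.1875]
m = 3.171875, f(m) = 0.6636 (+); new bracket [3.171875, 3.1875]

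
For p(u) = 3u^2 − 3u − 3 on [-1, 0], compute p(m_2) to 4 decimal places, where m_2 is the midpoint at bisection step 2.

0.9375

p(-0.5) = -0.75 < 0, so the root lies in [-1, -0.5]
p(-0.75) = 0.9375 > 0, so the root lies in [-0.75, -0.5]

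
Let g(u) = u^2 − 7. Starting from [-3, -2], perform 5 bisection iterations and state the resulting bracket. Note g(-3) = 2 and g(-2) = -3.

u = -2.5 gives g = -0.75, negative; keep [-3, -2.5]
u = -2.75 gives g = 0.5625, positive; keep [-2.75, -2.5]
u = -2.625 gives g = -0.109375, negative; keep [-2.75, -2.625]
u = -2.6875 gives g = 0.2227, positive; keep [-2.6875, -2.625]
u = -2.65625 gives g = 0.0557, positive; keep [-2.65625, -2.625]

[-2.65625, -2.625]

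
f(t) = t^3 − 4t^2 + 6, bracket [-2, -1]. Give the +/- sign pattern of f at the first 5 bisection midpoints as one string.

f(-1.5) = -6.375 < 0, so the root lies in [-1.5, -1]
f(-1.25) = -2.203125 < 0, so the root lies in [-1.25, -1]
f(-1.125) = -0.486328 < 0, so the root lies in [-1.125, -1]
f(-1.0625) = 0.2849 > 0, so the root lies in [-1.125, -1.0625]
f(-1.09375) = -0.0936 < 0, so the root lies in [-1.09375, -1.0625]

---+-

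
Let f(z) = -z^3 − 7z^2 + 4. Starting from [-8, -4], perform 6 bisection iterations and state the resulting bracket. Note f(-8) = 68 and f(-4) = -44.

m = -6, f(m) = -32 (−); new bracket [-8, -6]
m = -7, f(m) = 4 (+); new bracket [-7, -6]
m = -6.5, f(m) = -17.125 (−); new bracket [-7, -6.5]
m = -6.75, f(m) = -7.3906 (−); new bracket [-7, -6.75]
m = -6.875, f(m) = -1.9082 (−); new bracket [-7, -6.875]
m = -6.9375, f(m) = 0.9919 (+); new bracket [-6.9375, -6.875]

[-6.9375, -6.875]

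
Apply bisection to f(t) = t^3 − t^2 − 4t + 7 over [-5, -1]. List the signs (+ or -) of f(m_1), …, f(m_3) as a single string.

midpoint -3: f = -17 < 0 → [-3, -1]
midpoint -2: f = 3 > 0 → [-3, -2]
midpoint -2.5: f = -4.875 < 0 → [-2.5, -2]

-+-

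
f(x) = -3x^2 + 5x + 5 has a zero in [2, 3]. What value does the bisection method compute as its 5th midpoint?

2.34375

m = 2.5, f(m) = -1.25 (−); new bracket [2, 2.5]
m = 2.25, f(m) = 1.0625 (+); new bracket [2.25, 2.5]
m = 2.375, f(m) = -0.046875 (−); new bracket [2.25, 2.375]
m = 2.3125, f(m) = 0.5195 (+); new bracket [2.3125, 2.375]
m = 2.34375, f(m) = 0.2393 (+); new bracket [2.34375, 2.375]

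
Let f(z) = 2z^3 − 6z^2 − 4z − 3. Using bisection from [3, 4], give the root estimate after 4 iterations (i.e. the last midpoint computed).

m = 3.5, f(m) = -4.75 (−); new bracket [3.5, 4]
m = 3.75, f(m) = 3.09375 (+); new bracket [3.5, 3.75]
m = 3.625, f(m) = -1.074219 (−); new bracket [3.625, 3.75]
m = 3.6875, f(m) = 0.9468 (+); new bracket [3.625, 3.6875]

3.6875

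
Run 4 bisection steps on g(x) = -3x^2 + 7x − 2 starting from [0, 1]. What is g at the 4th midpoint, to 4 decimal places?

g(0.5) = 0.75 > 0, so the root lies in [0, 0.5]
g(0.25) = -0.4375 < 0, so the root lies in [0.25, 0.5]
g(0.375) = 0.203125 > 0, so the root lies in [0.25, 0.375]
g(0.3125) = -0.1055 < 0, so the root lies in [0.3125, 0.375]

-0.1055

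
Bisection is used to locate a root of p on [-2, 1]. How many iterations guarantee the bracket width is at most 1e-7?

25

Width after n steps is 3/2^n. Need 2^n ≥ 3/1e-7 = 30000000.
2^24 = 16777216 < 30000000 ≤ 2^25 = 33554432, so n = 25.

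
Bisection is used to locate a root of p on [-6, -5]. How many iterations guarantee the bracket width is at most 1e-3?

10

Width after n steps is 1/2^n. Need 2^n ≥ 1/1e-3 = 1000.
2^9 = 512 < 1000 ≤ 2^10 = 1024, so n = 10.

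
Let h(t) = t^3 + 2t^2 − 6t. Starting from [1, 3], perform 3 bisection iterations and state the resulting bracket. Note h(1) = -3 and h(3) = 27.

[1.5, 1.75]

m = 2, h(m) = 4 (+); new bracket [1, 2]
m = 1.5, h(m) = -1.125 (−); new bracket [1.5, 2]
m = 1.75, h(m) = 0.984375 (+); new bracket [1.5, 1.75]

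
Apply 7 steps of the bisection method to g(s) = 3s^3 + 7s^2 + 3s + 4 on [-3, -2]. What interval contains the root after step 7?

[-2.1640625, -2.15625]

s = -2.5 gives g = -6.625, negative; keep [-2.5, -2]
s = -2.25 gives g = -1.484375, negative; keep [-2.25, -2]
s = -2.125 gives g = 0.447266, positive; keep [-2.25, -2.125]
s = -2.1875 gives g = -0.469, negative; keep [-2.1875, -2.125]
s = -2.15625 gives g = 0.0013, positive; keep [-2.1875, -2.15625]
s = -2.171875 gives g = -0.2308, negative; keep [-2.171875, -2.15625]
s = -2.1640625 gives g = -0.114, negative; keep [-2.1640625, -2.15625]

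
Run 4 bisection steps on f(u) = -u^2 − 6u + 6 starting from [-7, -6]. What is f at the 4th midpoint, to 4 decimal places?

0.4648

m = -6.5, f(m) = 2.75 (+); new bracket [-7, -6.5]
m = -6.75, f(m) = 0.9375 (+); new bracket [-7, -6.75]
m = -6.875, f(m) = -0.015625 (−); new bracket [-6.875, -6.75]
m = -6.8125, f(m) = 0.4648 (+); new bracket [-6.875, -6.8125]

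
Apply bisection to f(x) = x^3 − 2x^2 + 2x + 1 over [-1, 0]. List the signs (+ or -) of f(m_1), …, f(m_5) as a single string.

-+-++

midpoint -0.5: f = -0.625 < 0 → [-0.5, 0]
midpoint -0.25: f = 0.359375 > 0 → [-0.5, -0.25]
midpoint -0.375: f = -0.083984 < 0 → [-0.375, -0.25]
midpoint -0.3125: f = 0.1492 > 0 → [-0.375, -0.3125]
midpoint -0.34375: f = 0.0356 > 0 → [-0.375, -0.34375]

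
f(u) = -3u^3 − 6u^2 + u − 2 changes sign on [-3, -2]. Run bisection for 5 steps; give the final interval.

[-2.28125, -2.25]

m = -2.5, f(m) = 4.875 (+); new bracket [-2.5, -2]
m = -2.25, f(m) = -0.453125 (−); new bracket [-2.5, -2.25]
m = -2.375, f(m) = 1.970703 (+); new bracket [-2.375, -2.25]
m = -2.3125, f(m) = 0.7009 (+); new bracket [-2.3125, -2.25]
m = -2.28125, f(m) = 0.1097 (+); new bracket [-2.28125, -2.25]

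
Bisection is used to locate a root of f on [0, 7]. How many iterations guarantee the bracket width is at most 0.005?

Width after n steps is 7/2^n. Need 2^n ≥ 7/0.005 = 1400.
2^10 = 1024 < 1400 ≤ 2^11 = 2048, so n = 11.

11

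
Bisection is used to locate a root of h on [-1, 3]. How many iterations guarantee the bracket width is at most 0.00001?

Width after n steps is 4/2^n. Need 2^n ≥ 4/0.00001 = 400000.
2^18 = 262144 < 400000 ≤ 2^19 = 524288, so n = 19.

19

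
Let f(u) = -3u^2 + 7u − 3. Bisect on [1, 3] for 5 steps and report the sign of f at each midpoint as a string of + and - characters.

-++--

u = 2 gives f = -1, negative; keep [1, 2]
u = 1.5 gives f = 0.75, positive; keep [1.5, 2]
u = 1.75 gives f = 0.0625, positive; keep [1.75, 2]
u = 1.875 gives f = -0.4219, negative; keep [1.75, 1.875]
u = 1.8125 gives f = -0.168, negative; keep [1.75, 1.8125]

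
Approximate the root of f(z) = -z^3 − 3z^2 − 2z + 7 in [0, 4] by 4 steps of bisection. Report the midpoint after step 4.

1.25

midpoint 2: f = -17 < 0 → [0, 2]
midpoint 1: f = 1 > 0 → [1, 2]
midpoint 1.5: f = -6.125 < 0 → [1, 1.5]
midpoint 1.25: f = -2.1406 < 0 → [1, 1.25]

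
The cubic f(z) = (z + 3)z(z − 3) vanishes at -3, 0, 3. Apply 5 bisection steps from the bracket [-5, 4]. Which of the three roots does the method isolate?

f(-0.5) = 4.375 > 0, so the root lies in [-5, -0.5]
f(-2.75) = 3.953125 > 0, so the root lies in [-5, -2.75]
f(-3.875) = -23.310547 < 0, so the root lies in [-3.875, -2.75]
f(-3.3125) = -6.5344 < 0, so the root lies in [-3.3125, -2.75]
f(-3.03125) = -0.5713 < 0, so the root lies in [-3.03125, -2.75]

-3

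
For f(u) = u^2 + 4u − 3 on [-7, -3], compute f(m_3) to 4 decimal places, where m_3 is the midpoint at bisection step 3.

-0.7500

midpoint -5: f = 2 > 0 → [-5, -3]
midpoint -4: f = -3 < 0 → [-5, -4]
midpoint -4.5: f = -0.75 < 0 → [-5, -4.5]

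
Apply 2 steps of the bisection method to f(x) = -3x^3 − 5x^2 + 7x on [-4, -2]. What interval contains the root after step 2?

m = -3, f(m) = 15 (+); new bracket [-3, -2]
m = -2.5, f(m) = -1.875 (−); new bracket [-3, -2.5]

[-3, -2.5]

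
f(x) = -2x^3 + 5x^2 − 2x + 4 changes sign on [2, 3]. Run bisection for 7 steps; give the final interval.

f(2.5) = -1 < 0, so the root lies in [2, 2.5]
f(2.25) = 2.03125 > 0, so the root lies in [2.25, 2.5]
f(2.375) = 0.660156 > 0, so the root lies in [2.375, 2.5]
f(2.4375) = -0.1323 < 0, so the root lies in [2.375, 2.4375]
f(2.40625) = 0.2731 > 0, so the root lies in [2.40625, 2.4375]
f(2.421875) = 0.0727 > 0, so the root lies in [2.421875, 2.4375]
f(2.4296875) = -0.0292 < 0, so the root lies in [2.421875, 2.4296875]

[2.421875, 2.4296875]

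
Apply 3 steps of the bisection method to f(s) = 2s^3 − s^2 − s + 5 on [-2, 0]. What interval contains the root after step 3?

s = -1 gives f = 3, positive; keep [-2, -1]
s = -1.5 gives f = -2.5, negative; keep [-1.5, -1]
s = -1.25 gives f = 0.78125, positive; keep [-1.5, -1.25]

[-1.5, -1.25]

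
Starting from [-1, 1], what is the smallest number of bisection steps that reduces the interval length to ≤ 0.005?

9

Width after n steps is 2/2^n. Need 2^n ≥ 2/0.005 = 400.
2^8 = 256 < 400 ≤ 2^9 = 512, so n = 9.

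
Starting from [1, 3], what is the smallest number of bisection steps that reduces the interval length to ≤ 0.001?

11

Width after n steps is 2/2^n. Need 2^n ≥ 2/0.001 = 2000.
2^10 = 1024 < 2000 ≤ 2^11 = 2048, so n = 11.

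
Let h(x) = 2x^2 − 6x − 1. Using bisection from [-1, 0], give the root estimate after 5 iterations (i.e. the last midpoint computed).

x = -0.5 gives h = 2.5, positive; keep [-0.5, 0]
x = -0.25 gives h = 0.625, positive; keep [-0.25, 0]
x = -0.125 gives h = -0.21875, negative; keep [-0.25, -0.125]
x = -0.1875 gives h = 0.1953, positive; keep [-0.1875, -0.125]
x = -0.15625 gives h = -0.0137, negative; keep [-0.1875, -0.15625]

-0.15625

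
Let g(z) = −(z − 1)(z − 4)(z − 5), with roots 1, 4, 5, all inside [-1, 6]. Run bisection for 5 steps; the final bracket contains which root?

1

midpoint 2.5: g = -5.625 < 0 → [-1, 2.5]
midpoint 0.75: g = 3.453125 > 0 → [0.75, 2.5]
midpoint 1.625: g = -5.009766 < 0 → [0.75, 1.625]
midpoint 1.1875: g = -2.0105 < 0 → [0.75, 1.1875]
midpoint 0.96875: g = 0.3819 > 0 → [0.96875, 1.1875]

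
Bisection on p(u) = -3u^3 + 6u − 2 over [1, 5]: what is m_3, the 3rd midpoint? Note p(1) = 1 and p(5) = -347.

1.5

m = 3, p(m) = -65 (−); new bracket [1, 3]
m = 2, p(m) = -14 (−); new bracket [1, 2]
m = 1.5, p(m) = -3.125 (−); new bracket [1, 1.5]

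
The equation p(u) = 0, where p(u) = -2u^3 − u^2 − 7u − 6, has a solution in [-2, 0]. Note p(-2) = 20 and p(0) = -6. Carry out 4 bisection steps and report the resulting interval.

[-0.875, -0.75]

p(-1) = 2 > 0, so the root lies in [-1, 0]
p(-0.5) = -2.5 < 0, so the root lies in [-1, -0.5]
p(-0.75) = -0.46875 < 0, so the root lies in [-1, -0.75]
p(-0.875) = 0.6992 > 0, so the root lies in [-0.875, -0.75]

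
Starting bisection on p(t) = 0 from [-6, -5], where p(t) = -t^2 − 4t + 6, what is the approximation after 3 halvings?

-5.125

p(-5.5) = -2.25 < 0, so the root lies in [-5.5, -5]
p(-5.25) = -0.5625 < 0, so the root lies in [-5.25, -5]
p(-5.125) = 0.234375 > 0, so the root lies in [-5.25, -5.125]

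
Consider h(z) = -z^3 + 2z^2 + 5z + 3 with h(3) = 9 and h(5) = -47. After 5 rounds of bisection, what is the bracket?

[3.5625, 3.625]

midpoint 4: h = -9 < 0 → [3, 4]
midpoint 3.5: h = 2.125 > 0 → [3.5, 4]
midpoint 3.75: h = -2.859375 < 0 → [3.5, 3.75]
midpoint 3.625: h = -0.2285 < 0 → [3.5, 3.625]
midpoint 3.5625: h = 0.9822 > 0 → [3.5625, 3.625]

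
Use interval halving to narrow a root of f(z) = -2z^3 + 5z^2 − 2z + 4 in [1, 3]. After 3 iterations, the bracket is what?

[2.25, 2.5]

m = 2, f(m) = 4 (+); new bracket [2, 3]
m = 2.5, f(m) = -1 (−); new bracket [2, 2.5]
m = 2.25, f(m) = 2.03125 (+); new bracket [2.25, 2.5]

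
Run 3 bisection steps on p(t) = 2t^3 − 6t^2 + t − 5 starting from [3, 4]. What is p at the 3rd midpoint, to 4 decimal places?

t = 3.5 gives p = 10.75, positive; keep [3, 3.5]
t = 3.25 gives p = 3.53125, positive; keep [3, 3.25]
t = 3.125 gives p = 0.566406, positive; keep [3, 3.125]

0.5664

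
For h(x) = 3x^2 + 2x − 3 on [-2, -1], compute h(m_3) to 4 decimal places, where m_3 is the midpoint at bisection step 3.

-0.0781

midpoint -1.5: h = 0.75 > 0 → [-1.5, -1]
midpoint -1.25: h = -0.8125 < 0 → [-1.5, -1.25]
midpoint -1.375: h = -0.078125 < 0 → [-1.5, -1.375]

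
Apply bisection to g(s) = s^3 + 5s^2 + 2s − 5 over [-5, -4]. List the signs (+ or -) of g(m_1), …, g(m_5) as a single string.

-+---

s = -4.5 gives g = -3.875, negative; keep [-4.5, -4]
s = -4.25 gives g = 0.046875, positive; keep [-4.5, -4.25]
s = -4.375 gives g = -1.787109, negative; keep [-4.375, -4.25]
s = -4.3125 gives g = -0.8391, negative; keep [-4.3125, -4.25]
s = -4.28125 gives g = -0.3885, negative; keep [-4.28125, -4.25]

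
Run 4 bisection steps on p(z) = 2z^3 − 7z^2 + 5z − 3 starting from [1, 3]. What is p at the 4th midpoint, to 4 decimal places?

1.0430

midpoint 2: p = -5 < 0 → [2, 3]
midpoint 2.5: p = -3 < 0 → [2.5, 3]
midpoint 2.75: p = -0.59375 < 0 → [2.75, 3]
midpoint 2.875: p = 1.043 > 0 → [2.75, 2.875]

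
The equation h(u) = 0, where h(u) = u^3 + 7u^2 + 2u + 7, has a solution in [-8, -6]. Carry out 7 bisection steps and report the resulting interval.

[-6.859375, -6.84375]

m = -7, h(m) = -7 (−); new bracket [-7, -6]
m = -6.5, h(m) = 15.125 (+); new bracket [-7, -6.5]
m = -6.75, h(m) = 4.890625 (+); new bracket [-7, -6.75]
m = -6.875, h(m) = -0.8418 (−); new bracket [-6.875, -6.75]
m = -6.8125, h(m) = 2.0769 (+); new bracket [-6.875, -6.8125]
m = -6.84375, h(m) = 0.6308 (+); new bracket [-6.875, -6.84375]
m = -6.859375, h(m) = -0.1022 (−); new bracket [-6.859375, -6.84375]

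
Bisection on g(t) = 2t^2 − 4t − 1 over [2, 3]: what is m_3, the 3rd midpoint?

2.125

t = 2.5 gives g = 1.5, positive; keep [2, 2.5]
t = 2.25 gives g = 0.125, positive; keep [2, 2.25]
t = 2.125 gives g = -0.46875, negative; keep [2.125, 2.25]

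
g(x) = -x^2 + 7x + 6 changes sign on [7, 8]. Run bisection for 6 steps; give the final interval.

midpoint 7.5: g = 2.25 > 0 → [7.5, 8]
midpoint 7.75: g = 0.1875 > 0 → [7.75, 8]
midpoint 7.875: g = -0.890625 < 0 → [7.75, 7.875]
midpoint 7.8125: g = -0.3477 < 0 → [7.75, 7.8125]
midpoint 7.78125: g = -0.0791 < 0 → [7.75, 7.78125]
midpoint 7.765625: g = 0.0544 > 0 → [7.765625, 7.78125]

[7.765625, 7.78125]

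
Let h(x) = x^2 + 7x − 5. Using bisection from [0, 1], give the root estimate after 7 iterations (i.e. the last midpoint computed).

0.6484375

midpoint 0.5: h = -1.25 < 0 → [0.5, 1]
midpoint 0.75: h = 0.8125 > 0 → [0.5, 0.75]
midpoint 0.625: h = -0.234375 < 0 → [0.625, 0.75]
midpoint 0.6875: h = 0.2852 > 0 → [0.625, 0.6875]
midpoint 0.65625: h = 0.0244 > 0 → [0.625, 0.65625]
midpoint 0.640625: h = -0.1052 < 0 → [0.640625, 0.65625]
midpoint 0.6484375: h = -0.0405 < 0 → [0.6484375, 0.65625]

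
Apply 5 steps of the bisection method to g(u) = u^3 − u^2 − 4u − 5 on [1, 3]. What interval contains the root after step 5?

g(2) = -9 < 0, so the root lies in [2, 3]
g(2.5) = -5.625 < 0, so the root lies in [2.5, 3]
g(2.75) = -2.765625 < 0, so the root lies in [2.75, 3]
g(2.875) = -1.002 < 0, so the root lies in [2.875, 3]
g(2.9375) = -0.0315 < 0, so the root lies in [2.9375, 3]

[2.9375, 3]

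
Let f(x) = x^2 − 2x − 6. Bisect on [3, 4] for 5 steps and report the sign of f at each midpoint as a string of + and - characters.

m = 3.5, f(m) = -0.75 (−); new bracket [3.5, 4]
m = 3.75, f(m) = 0.5625 (+); new bracket [3.5, 3.75]
m = 3.625, f(m) = -0.109375 (−); new bracket [3.625, 3.75]
m = 3.6875, f(m) = 0.2227 (+); new bracket [3.625, 3.6875]
m = 3.65625, f(m) = 0.0557 (+); new bracket [3.625, 3.65625]

-+-++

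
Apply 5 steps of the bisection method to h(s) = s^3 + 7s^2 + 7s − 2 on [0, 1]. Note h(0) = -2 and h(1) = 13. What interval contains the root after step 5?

midpoint 0.5: h = 3.375 > 0 → [0, 0.5]
midpoint 0.25: h = 0.203125 > 0 → [0, 0.25]
midpoint 0.125: h = -1.013672 < 0 → [0.125, 0.25]
midpoint 0.1875: h = -0.4348 < 0 → [0.1875, 0.25]
midpoint 0.21875: h = -0.1233 < 0 → [0.21875, 0.25]

[0.21875, 0.25]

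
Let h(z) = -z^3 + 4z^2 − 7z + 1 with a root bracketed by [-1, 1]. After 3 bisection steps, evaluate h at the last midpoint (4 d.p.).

-0.5156

midpoint 0: h = 1 > 0 → [0, 1]
midpoint 0.5: h = -1.625 < 0 → [0, 0.5]
midpoint 0.25: h = -0.515625 < 0 → [0, 0.25]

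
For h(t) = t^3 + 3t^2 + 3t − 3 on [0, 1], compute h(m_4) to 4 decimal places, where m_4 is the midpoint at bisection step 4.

m = 0.5, h(m) = -0.625 (−); new bracket [0.5, 1]
m = 0.75, h(m) = 1.359375 (+); new bracket [0.5, 0.75]
m = 0.625, h(m) = 0.291016 (+); new bracket [0.5, 0.625]
m = 0.5625, h(m) = -0.1853 (−); new bracket [0.5625, 0.625]

-0.1853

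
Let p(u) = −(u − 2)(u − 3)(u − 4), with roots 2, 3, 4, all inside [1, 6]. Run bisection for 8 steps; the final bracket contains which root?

midpoint 3.5: p = 0.375 > 0 → [3.5, 6]
midpoint 4.75: p = -3.609375 < 0 → [3.5, 4.75]
midpoint 4.125: p = -0.298828 < 0 → [3.5, 4.125]
midpoint 3.8125: p = 0.2761 > 0 → [3.8125, 4.125]
midpoint 3.96875: p = 0.0596 > 0 → [3.96875, 4.125]
midpoint 4.046875: p = -0.1004 < 0 → [3.96875, 4.046875]
midpoint 4.0078125: p = -0.0158 < 0 → [3.96875, 4.0078125]
midpoint 3.98828125: p = 0.023 > 0 → [3.98828125, 4.0078125]

4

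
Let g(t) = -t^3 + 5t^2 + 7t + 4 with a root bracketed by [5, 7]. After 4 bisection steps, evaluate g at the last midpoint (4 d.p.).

4.6699

midpoint 6: g = 10 > 0 → [6, 7]
midpoint 6.5: g = -13.875 < 0 → [6, 6.5]
midpoint 6.25: g = -1.078125 < 0 → [6, 6.25]
midpoint 6.125: g = 4.6699 > 0 → [6.125, 6.25]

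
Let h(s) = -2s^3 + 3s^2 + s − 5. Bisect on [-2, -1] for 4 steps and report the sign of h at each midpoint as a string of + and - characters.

+++-

midpoint -1.5: h = 7 > 0 → [-1.5, -1]
midpoint -1.25: h = 2.34375 > 0 → [-1.25, -1]
midpoint -1.125: h = 0.519531 > 0 → [-1.125, -1]
midpoint -1.0625: h = -0.2769 < 0 → [-1.125, -1.0625]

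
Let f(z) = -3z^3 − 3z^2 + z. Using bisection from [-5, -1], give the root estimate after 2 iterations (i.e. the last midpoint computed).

m = -3, f(m) = 51 (+); new bracket [-3, -1]
m = -2, f(m) = 10 (+); new bracket [-2, -1]

-2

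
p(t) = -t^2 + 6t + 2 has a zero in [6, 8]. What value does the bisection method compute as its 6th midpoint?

midpoint 7: p = -5 < 0 → [6, 7]
midpoint 6.5: p = -1.25 < 0 → [6, 6.5]
midpoint 6.25: p = 0.4375 > 0 → [6.25, 6.5]
midpoint 6.375: p = -0.3906 < 0 → [6.25, 6.375]
midpoint 6.3125: p = 0.0273 > 0 → [6.3125, 6.375]
midpoint 6.34375: p = -0.1807 < 0 → [6.3125, 6.34375]

6.34375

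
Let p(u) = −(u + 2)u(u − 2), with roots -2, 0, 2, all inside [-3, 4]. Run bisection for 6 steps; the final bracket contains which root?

u = 0.5 gives p = 1.875, positive; keep [0.5, 4]
u = 2.25 gives p = -2.390625, negative; keep [0.5, 2.25]
u = 1.375 gives p = 2.900391, positive; keep [1.375, 2.25]
u = 1.8125 gives p = 1.2957, positive; keep [1.8125, 2.25]
u = 2.03125 gives p = -0.2559, negative; keep [1.8125, 2.03125]
u = 1.921875 gives p = 0.5889, positive; keep [1.921875, 2.03125]

2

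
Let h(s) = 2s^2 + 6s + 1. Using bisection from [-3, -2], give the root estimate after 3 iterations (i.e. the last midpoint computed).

s = -2.5 gives h = -1.5, negative; keep [-3, -2.5]
s = -2.75 gives h = -0.375, negative; keep [-3, -2.75]
s = -2.875 gives h = 0.28125, positive; keep [-2.875, -2.75]

-2.875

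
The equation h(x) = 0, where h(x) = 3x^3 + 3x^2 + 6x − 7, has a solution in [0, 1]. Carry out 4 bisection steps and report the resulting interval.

[0.6875, 0.75]

midpoint 0.5: h = -2.875 < 0 → [0.5, 1]
midpoint 0.75: h = 0.453125 > 0 → [0.5, 0.75]
midpoint 0.625: h = -1.345703 < 0 → [0.625, 0.75]
midpoint 0.6875: h = -0.4822 < 0 → [0.6875, 0.75]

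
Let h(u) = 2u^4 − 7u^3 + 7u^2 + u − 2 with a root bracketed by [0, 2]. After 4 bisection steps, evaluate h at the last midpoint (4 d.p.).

-0.0444

h(1) = 1 > 0, so the root lies in [0, 1]
h(0.5) = -0.5 < 0, so the root lies in [0.5, 1]
h(0.75) = 0.367188 > 0, so the root lies in [0.5, 0.75]
h(0.625) = -0.0444 < 0, so the root lies in [0.625, 0.75]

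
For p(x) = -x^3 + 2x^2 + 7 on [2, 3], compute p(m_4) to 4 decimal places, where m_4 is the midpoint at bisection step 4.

0.5730

m = 2.5, p(m) = 3.875 (+); new bracket [2.5, 3]
m = 2.75, p(m) = 1.328125 (+); new bracket [2.75, 3]
m = 2.875, p(m) = -0.232422 (−); new bracket [2.75, 2.875]
m = 2.8125, p(m) = 0.573 (+); new bracket [2.8125, 2.875]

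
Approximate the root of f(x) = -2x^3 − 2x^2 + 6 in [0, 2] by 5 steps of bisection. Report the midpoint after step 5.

f(1) = 2 > 0, so the root lies in [1, 2]
f(1.5) = -5.25 < 0, so the root lies in [1, 1.5]
f(1.25) = -1.03125 < 0, so the root lies in [1, 1.25]
f(1.125) = 0.6211 > 0, so the root lies in [1.125, 1.25]
f(1.1875) = -0.1694 < 0, so the root lies in [1.125, 1.1875]

1.1875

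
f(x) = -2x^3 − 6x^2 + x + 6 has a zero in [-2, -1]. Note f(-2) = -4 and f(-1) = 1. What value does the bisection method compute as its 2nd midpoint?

midpoint -1.5: f = -2.25 < 0 → [-1.5, -1]
midpoint -1.25: f = -0.71875 < 0 → [-1.25, -1]

-1.25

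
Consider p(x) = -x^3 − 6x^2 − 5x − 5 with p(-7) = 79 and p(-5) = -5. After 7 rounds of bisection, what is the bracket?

[-5.234375, -5.21875]

p(-6) = 25 > 0, so the root lies in [-6, -5]
p(-5.5) = 7.375 > 0, so the root lies in [-5.5, -5]
p(-5.25) = 0.578125 > 0, so the root lies in [-5.25, -5]
p(-5.125) = -2.3574 < 0, so the root lies in [-5.25, -5.125]
p(-5.1875) = -0.927 < 0, so the root lies in [-5.25, -5.1875]
p(-5.21875) = -0.1839 < 0, so the root lies in [-5.25, -5.21875]
p(-5.234375) = 0.1948 > 0, so the root lies in [-5.234375, -5.21875]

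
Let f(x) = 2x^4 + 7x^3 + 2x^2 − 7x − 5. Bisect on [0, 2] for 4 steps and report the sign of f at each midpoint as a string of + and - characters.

-+++

f(1) = -1 < 0, so the root lies in [1, 2]
f(1.5) = 22.75 > 0, so the root lies in [1, 1.5]
f(1.25) = 7.929688 > 0, so the root lies in [1, 1.25]
f(1.125) = 2.8267 > 0, so the root lies in [1, 1.125]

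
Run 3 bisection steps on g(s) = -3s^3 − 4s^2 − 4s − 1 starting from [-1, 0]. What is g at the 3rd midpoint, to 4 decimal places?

0.0957

s = -0.5 gives g = 0.375, positive; keep [-0.5, 0]
s = -0.25 gives g = -0.203125, negative; keep [-0.5, -0.25]
s = -0.375 gives g = 0.095703, positive; keep [-0.375, -0.25]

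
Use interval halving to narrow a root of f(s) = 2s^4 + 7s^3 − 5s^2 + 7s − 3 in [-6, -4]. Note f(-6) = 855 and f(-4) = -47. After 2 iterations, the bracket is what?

midpoint -5: f = 212 > 0 → [-5, -4]
midpoint -4.5: f = 46.5 > 0 → [-4.5, -4]

[-4.5, -4]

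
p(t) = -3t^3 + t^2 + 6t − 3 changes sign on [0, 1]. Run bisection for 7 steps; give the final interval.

[0.5234375, 0.53125]

p(0.5) = -0.125 < 0, so the root lies in [0.5, 1]
p(0.75) = 0.796875 > 0, so the root lies in [0.5, 0.75]
p(0.625) = 0.408203 > 0, so the root lies in [0.5, 0.625]
p(0.5625) = 0.1575 > 0, so the root lies in [0.5, 0.5625]
p(0.53125) = 0.0199 > 0, so the root lies in [0.5, 0.53125]
p(0.515625) = -0.0516 < 0, so the root lies in [0.515625, 0.53125]
p(0.5234375) = -0.0156 < 0, so the root lies in [0.5234375, 0.53125]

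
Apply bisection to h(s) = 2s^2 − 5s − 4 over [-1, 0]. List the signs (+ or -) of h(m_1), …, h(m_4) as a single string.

-+-+

m = -0.5, h(m) = -1 (−); new bracket [-1, -0.5]
m = -0.75, h(m) = 0.875 (+); new bracket [-0.75, -0.5]
m = -0.625, h(m) = -0.09375 (−); new bracket [-0.75, -0.625]
m = -0.6875, h(m) = 0.3828 (+); new bracket [-0.6875, -0.625]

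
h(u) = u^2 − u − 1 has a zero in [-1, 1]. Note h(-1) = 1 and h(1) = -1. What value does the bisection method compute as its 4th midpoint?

u = 0 gives h = -1, negative; keep [-1, 0]
u = -0.5 gives h = -0.25, negative; keep [-1, -0.5]
u = -0.75 gives h = 0.3125, positive; keep [-0.75, -0.5]
u = -0.625 gives h = 0.0156, positive; keep [-0.625, -0.5]

-0.625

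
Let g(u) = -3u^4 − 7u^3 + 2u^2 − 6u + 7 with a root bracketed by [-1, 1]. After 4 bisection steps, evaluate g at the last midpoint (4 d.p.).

m = 0, g(m) = 7 (+); new bracket [0, 1]
m = 0.5, g(m) = 3.4375 (+); new bracket [0.5, 1]
m = 0.75, g(m) = -0.277344 (−); new bracket [0.5, 0.75]
m = 0.625, g(m) = 1.8645 (+); new bracket [0.625, 0.75]

1.8645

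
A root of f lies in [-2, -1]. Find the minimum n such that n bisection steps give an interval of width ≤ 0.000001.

Width after n steps is 1/2^n. Need 2^n ≥ 1/0.000001 = 1000000.
2^19 = 524288 < 1000000 ≤ 2^20 = 1048576, so n = 20.

20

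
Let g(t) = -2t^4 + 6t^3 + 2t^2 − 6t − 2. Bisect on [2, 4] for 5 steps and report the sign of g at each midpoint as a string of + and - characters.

-++++

m = 3, g(m) = -2 (−); new bracket [2, 3]
m = 2.5, g(m) = 11.125 (+); new bracket [2.5, 3]
m = 2.75, g(m) = 7.023438 (+); new bracket [2.75, 3]
m = 2.875, g(m) = 3.2222 (+); new bracket [2.875, 3]
m = 2.9375, g(m) = 0.8012 (+); new bracket [2.9375, 3]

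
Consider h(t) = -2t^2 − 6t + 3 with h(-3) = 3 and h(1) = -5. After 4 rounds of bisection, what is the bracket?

[0.25, 0.5]

midpoint -1: h = 7 > 0 → [-1, 1]
midpoint 0: h = 3 > 0 → [0, 1]
midpoint 0.5: h = -0.5 < 0 → [0, 0.5]
midpoint 0.25: h = 1.375 > 0 → [0.25, 0.5]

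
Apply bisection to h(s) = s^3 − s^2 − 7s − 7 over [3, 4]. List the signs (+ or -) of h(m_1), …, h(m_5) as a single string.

-+++-

m = 3.5, h(m) = -0.875 (−); new bracket [3.5, 4]
m = 3.75, h(m) = 5.421875 (+); new bracket [3.5, 3.75]
m = 3.625, h(m) = 2.119141 (+); new bracket [3.5, 3.625]
m = 3.5625, h(m) = 0.5842 (+); new bracket [3.5, 3.5625]
m = 3.53125, h(m) = -0.1548 (−); new bracket [3.53125, 3.5625]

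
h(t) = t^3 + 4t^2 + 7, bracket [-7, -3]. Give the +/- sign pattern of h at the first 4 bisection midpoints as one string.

t = -5 gives h = -18, negative; keep [-5, -3]
t = -4 gives h = 7, positive; keep [-5, -4]
t = -4.5 gives h = -3.125, negative; keep [-4.5, -4]
t = -4.25 gives h = 2.4844, positive; keep [-4.5, -4.25]

-+-+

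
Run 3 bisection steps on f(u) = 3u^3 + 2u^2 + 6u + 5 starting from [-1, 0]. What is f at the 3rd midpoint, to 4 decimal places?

-0.7285

midpoint -0.5: f = 2.125 > 0 → [-1, -0.5]
midpoint -0.75: f = 0.359375 > 0 → [-1, -0.75]
midpoint -0.875: f = -0.728516 < 0 → [-0.875, -0.75]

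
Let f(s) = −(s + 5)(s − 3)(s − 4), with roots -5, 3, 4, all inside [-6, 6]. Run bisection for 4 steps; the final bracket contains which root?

-5

s = 0 gives f = -60, negative; keep [-6, 0]
s = -3 gives f = -84, negative; keep [-6, -3]
s = -4.5 gives f = -31.875, negative; keep [-6, -4.5]
s = -5.25 gives f = 19.0781, positive; keep [-5.25, -4.5]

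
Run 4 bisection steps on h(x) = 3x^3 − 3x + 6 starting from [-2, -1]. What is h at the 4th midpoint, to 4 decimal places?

m = -1.5, h(m) = 0.375 (+); new bracket [-2, -1.5]
m = -1.75, h(m) = -4.828125 (−); new bracket [-1.75, -1.5]
m = -1.625, h(m) = -1.998047 (−); new bracket [-1.625, -1.5]
m = -1.5625, h(m) = -0.7566 (−); new bracket [-1.5625, -1.5]

-0.7566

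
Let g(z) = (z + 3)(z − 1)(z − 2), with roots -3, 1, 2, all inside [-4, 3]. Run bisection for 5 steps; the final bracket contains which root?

g(-0.5) = 9.375 > 0, so the root lies in [-4, -0.5]
g(-2.25) = 10.359375 > 0, so the root lies in [-4, -2.25]
g(-3.125) = -2.642578 < 0, so the root lies in [-3.125, -2.25]
g(-2.6875) = 5.4016 > 0, so the root lies in [-3.125, -2.6875]
g(-2.90625) = 1.7967 > 0, so the root lies in [-3.125, -2.90625]

-3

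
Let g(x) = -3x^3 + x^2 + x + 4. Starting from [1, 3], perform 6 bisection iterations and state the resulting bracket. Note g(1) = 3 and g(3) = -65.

m = 2, g(m) = -14 (−); new bracket [1, 2]
m = 1.5, g(m) = -2.375 (−); new bracket [1, 1.5]
m = 1.25, g(m) = 0.953125 (+); new bracket [1.25, 1.5]
m = 1.375, g(m) = -0.5332 (−); new bracket [1.25, 1.375]
m = 1.3125, g(m) = 0.2522 (+); new bracket [1.3125, 1.375]
m = 1.34375, g(m) = -0.1297 (−); new bracket [1.3125, 1.34375]

[1.3125, 1.34375]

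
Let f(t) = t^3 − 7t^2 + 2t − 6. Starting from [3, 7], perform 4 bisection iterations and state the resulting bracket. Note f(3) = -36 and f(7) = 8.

[6.75, 7]

t = 5 gives f = -46, negative; keep [5, 7]
t = 6 gives f = -30, negative; keep [6, 7]
t = 6.5 gives f = -14.125, negative; keep [6.5, 7]
t = 6.75 gives f = -3.8906, negative; keep [6.75, 7]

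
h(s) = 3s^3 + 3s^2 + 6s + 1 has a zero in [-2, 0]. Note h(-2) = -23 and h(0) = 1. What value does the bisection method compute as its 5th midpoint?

-0.1875

h(-1) = -5 < 0, so the root lies in [-1, 0]
h(-0.5) = -1.625 < 0, so the root lies in [-0.5, 0]
h(-0.25) = -0.359375 < 0, so the root lies in [-0.25, 0]
h(-0.125) = 0.291 > 0, so the root lies in [-0.25, -0.125]
h(-0.1875) = -0.0393 < 0, so the root lies in [-0.1875, -0.125]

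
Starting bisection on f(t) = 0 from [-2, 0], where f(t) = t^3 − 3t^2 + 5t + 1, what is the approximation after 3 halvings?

midpoint -1: f = -8 < 0 → [-1, 0]
midpoint -0.5: f = -2.375 < 0 → [-0.5, 0]
midpoint -0.25: f = -0.453125 < 0 → [-0.25, 0]

-0.25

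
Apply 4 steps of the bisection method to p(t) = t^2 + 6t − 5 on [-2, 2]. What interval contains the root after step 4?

p(0) = -5 < 0, so the root lies in [0, 2]
p(1) = 2 > 0, so the root lies in [0, 1]
p(0.5) = -1.75 < 0, so the root lies in [0.5, 1]
p(0.75) = 0.0625 > 0, so the root lies in [0.5, 0.75]

[0.5, 0.75]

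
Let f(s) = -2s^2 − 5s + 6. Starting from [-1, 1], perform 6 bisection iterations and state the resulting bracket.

[0.875, 0.90625]

midpoint 0: f = 6 > 0 → [0, 1]
midpoint 0.5: f = 3 > 0 → [0.5, 1]
midpoint 0.75: f = 1.125 > 0 → [0.75, 1]
midpoint 0.875: f = 0.0938 > 0 → [0.875, 1]
midpoint 0.9375: f = -0.4453 < 0 → [0.875, 0.9375]
midpoint 0.90625: f = -0.1738 < 0 → [0.875, 0.90625]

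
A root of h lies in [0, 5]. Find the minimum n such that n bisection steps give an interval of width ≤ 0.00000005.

27

Width after n steps is 5/2^n. Need 2^n ≥ 5/0.00000005 = 100000000.
2^26 = 67108864 < 100000000 ≤ 2^27 = 134217728, so n = 27.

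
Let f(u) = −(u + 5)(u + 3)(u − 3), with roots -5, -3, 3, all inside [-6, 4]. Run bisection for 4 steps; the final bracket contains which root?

u = -1 gives f = 32, positive; keep [-1, 4]
u = 1.5 gives f = 43.875, positive; keep [1.5, 4]
u = 2.75 gives f = 11.140625, positive; keep [2.75, 4]
u = 3.375 gives f = -20.0215, negative; keep [2.75, 3.375]

3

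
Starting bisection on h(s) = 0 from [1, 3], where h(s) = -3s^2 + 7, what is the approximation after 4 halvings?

h(2) = -5 < 0, so the root lies in [1, 2]
h(1.5) = 0.25 > 0, so the root lies in [1.5, 2]
h(1.75) = -2.1875 < 0, so the root lies in [1.5, 1.75]
h(1.625) = -0.9219 < 0, so the root lies in [1.5, 1.625]

1.625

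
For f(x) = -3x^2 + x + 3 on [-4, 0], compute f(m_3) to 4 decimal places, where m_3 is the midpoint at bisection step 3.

x = -2 gives f = -11, negative; keep [-2, 0]
x = -1 gives f = -1, negative; keep [-1, 0]
x = -0.5 gives f = 1.75, positive; keep [-1, -0.5]

1.7500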